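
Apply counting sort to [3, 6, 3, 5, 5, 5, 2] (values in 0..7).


Count array: [0, 0, 1, 2, 0, 3, 1, 0]
Reconstruct: [2, 3, 3, 5, 5, 5, 6]


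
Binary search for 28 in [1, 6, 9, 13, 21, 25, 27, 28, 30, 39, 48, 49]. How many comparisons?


Search for 28:
[0,11] mid=5 arr[5]=25
[6,11] mid=8 arr[8]=30
[6,7] mid=6 arr[6]=27
[7,7] mid=7 arr[7]=28
Total: 4 comparisons


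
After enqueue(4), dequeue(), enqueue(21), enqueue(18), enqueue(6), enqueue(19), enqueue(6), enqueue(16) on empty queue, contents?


enqueue(4) -> [4]
dequeue() returns 4 -> []
enqueue(21) -> [21]
enqueue(18) -> [21, 18]
enqueue(6) -> [21, 18, 6]
enqueue(19) -> [21, 18, 6, 19]
enqueue(6) -> [21, 18, 6, 19, 6]
enqueue(16) -> [21, 18, 6, 19, 6, 16]
Final queue (front to back): [21, 18, 6, 19, 6, 16]


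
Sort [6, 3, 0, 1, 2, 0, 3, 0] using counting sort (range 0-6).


Count array: [3, 1, 1, 2, 0, 0, 1]
Reconstruct: [0, 0, 0, 1, 2, 3, 3, 6]


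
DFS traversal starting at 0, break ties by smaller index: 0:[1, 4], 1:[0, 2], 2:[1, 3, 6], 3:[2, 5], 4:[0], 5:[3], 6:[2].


DFS stack-based: start with [0]
Visit order: [0, 1, 2, 3, 5, 6, 4]


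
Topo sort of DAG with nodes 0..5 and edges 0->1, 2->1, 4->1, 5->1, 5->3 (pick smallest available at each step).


Kahn's algorithm, process smallest node first
Order: [0, 2, 4, 5, 1, 3]


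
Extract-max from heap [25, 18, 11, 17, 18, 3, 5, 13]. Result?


Max = 25
Replace root with last, heapify down
Resulting heap: [18, 18, 11, 17, 13, 3, 5]


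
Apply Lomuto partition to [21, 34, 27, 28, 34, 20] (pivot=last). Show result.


Elements <= 20 go left of pivot.
Result: [20, 34, 27, 28, 34, 21], pivot at index 0


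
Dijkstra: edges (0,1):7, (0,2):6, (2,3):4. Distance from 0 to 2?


Dijkstra from 0:
Distances: {0: 0, 1: 7, 2: 6, 3: 10}
Shortest distance to 2 = 6, path = [0, 2]


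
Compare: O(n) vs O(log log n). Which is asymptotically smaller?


double-logarithmic grows slower than linear
O(log log n) is asymptotically smaller; O(n) grows faster


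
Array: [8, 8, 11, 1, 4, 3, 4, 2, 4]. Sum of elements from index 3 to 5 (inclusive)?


Prefix sums: [0, 8, 16, 27, 28, 32, 35, 39, 41, 45]
Sum[3..5] = prefix[6] - prefix[3] = 35 - 27 = 8


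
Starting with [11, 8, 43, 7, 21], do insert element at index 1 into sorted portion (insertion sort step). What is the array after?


After one pass: [8, 11, 43, 7, 21]


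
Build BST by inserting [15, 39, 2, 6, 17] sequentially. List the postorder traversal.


Root = 15; build tree by BST insertion.
Postorder traversal: [6, 2, 17, 39, 15]


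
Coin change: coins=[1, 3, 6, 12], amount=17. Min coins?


dp[0]=0; dp[i]=1+min(dp[i-c] for c in coins)
...dp[12]=1, dp[13]=2, dp[14]=3, dp[15]=2, dp[16]=3, dp[17]=4
Minimum coins for 17 = 4


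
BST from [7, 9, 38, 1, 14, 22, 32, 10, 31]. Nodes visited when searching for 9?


BST root = 7
Search for 9: compare at each node
Path: [7, 9]


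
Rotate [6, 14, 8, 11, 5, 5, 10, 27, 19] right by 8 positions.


Right rotate by 8: [14, 8, 11, 5, 5, 10, 27, 19, 6]


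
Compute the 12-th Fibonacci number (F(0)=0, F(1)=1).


F(n)=F(n-1)+F(n-2)
...F(10)=55, F(11)=89, F(12)=144


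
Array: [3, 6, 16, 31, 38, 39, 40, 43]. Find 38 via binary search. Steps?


Search for 38:
[0,7] mid=3 arr[3]=31
[4,7] mid=5 arr[5]=39
[4,4] mid=4 arr[4]=38
Total: 3 comparisons


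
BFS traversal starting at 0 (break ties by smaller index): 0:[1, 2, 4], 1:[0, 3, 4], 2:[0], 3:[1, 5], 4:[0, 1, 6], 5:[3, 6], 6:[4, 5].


BFS queue: start with [0]
Visit order: [0, 1, 2, 4, 3, 6, 5]


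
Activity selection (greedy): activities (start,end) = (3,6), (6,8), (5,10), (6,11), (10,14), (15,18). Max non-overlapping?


Greedy: pick earliest-ending, then skip overlaps.
Selected (4 activities): [(3, 6), (6, 8), (10, 14), (15, 18)]


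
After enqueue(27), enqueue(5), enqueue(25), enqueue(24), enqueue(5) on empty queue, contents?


enqueue(27) -> [27]
enqueue(5) -> [27, 5]
enqueue(25) -> [27, 5, 25]
enqueue(24) -> [27, 5, 25, 24]
enqueue(5) -> [27, 5, 25, 24, 5]
Final queue (front to back): [27, 5, 25, 24, 5]


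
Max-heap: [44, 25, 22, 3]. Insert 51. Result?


Append 51: [44, 25, 22, 3, 51]
Bubble up: swap idx 4(51) with idx 1(25); swap idx 1(51) with idx 0(44)
Result: [51, 44, 22, 3, 25]


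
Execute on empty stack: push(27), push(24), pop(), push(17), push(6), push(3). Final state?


push(27) -> [27]
push(24) -> [27, 24]
pop() returns 24 -> [27]
push(17) -> [27, 17]
push(6) -> [27, 17, 6]
push(3) -> [27, 17, 6, 3]
Final stack (bottom to top): [27, 17, 6, 3]


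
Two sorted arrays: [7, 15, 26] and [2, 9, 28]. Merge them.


Compare heads, take smaller each step.
Merged: [2, 7, 9, 15, 26, 28]


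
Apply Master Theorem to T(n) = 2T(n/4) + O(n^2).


a=2, b=4, c=2. log_4(2)=0.5 < c=2. Case 3: O(n^c) = O(n^2)
Complexity: O(n^2)


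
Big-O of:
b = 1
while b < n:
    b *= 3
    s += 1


Per nesting level: O(log n) = O(log n)
Complexity: O(log n)


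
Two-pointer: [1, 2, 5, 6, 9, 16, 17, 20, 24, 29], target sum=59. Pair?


Two pointers: lo=0, hi=9
No pair sums to 59


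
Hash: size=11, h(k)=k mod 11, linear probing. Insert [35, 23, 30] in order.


Insertions: 35->slot 2; 23->slot 1; 30->slot 8
Table: [None, 23, 35, None, None, None, None, None, 30, None, None]


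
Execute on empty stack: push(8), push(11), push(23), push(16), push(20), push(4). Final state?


push(8) -> [8]
push(11) -> [8, 11]
push(23) -> [8, 11, 23]
push(16) -> [8, 11, 23, 16]
push(20) -> [8, 11, 23, 16, 20]
push(4) -> [8, 11, 23, 16, 20, 4]
Final stack (bottom to top): [8, 11, 23, 16, 20, 4]


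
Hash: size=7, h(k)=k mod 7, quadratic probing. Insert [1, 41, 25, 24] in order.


Insertions: 1->slot 1; 41->slot 6; 25->slot 4; 24->slot 3
Table: [None, 1, None, 24, 25, None, 41]


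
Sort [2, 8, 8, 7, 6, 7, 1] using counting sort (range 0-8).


Count array: [0, 1, 1, 0, 0, 0, 1, 2, 2]
Reconstruct: [1, 2, 6, 7, 7, 8, 8]


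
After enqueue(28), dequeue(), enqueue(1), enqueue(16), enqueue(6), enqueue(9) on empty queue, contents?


enqueue(28) -> [28]
dequeue() returns 28 -> []
enqueue(1) -> [1]
enqueue(16) -> [1, 16]
enqueue(6) -> [1, 16, 6]
enqueue(9) -> [1, 16, 6, 9]
Final queue (front to back): [1, 16, 6, 9]


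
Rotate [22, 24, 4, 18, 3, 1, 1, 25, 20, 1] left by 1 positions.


Left rotate by 1: [24, 4, 18, 3, 1, 1, 25, 20, 1, 22]


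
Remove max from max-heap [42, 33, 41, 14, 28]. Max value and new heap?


Max = 42
Replace root with last, heapify down
Resulting heap: [41, 33, 28, 14]


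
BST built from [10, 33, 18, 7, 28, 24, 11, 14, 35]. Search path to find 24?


BST root = 10
Search for 24: compare at each node
Path: [10, 33, 18, 28, 24]


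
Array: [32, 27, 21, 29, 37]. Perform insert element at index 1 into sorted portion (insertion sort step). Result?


After one pass: [27, 32, 21, 29, 37]


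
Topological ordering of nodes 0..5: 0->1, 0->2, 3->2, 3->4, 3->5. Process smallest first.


Kahn's algorithm, process smallest node first
Order: [0, 1, 3, 2, 4, 5]


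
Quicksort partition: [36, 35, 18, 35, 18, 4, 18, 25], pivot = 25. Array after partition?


Elements <= 25 go left of pivot.
Result: [18, 18, 4, 18, 25, 36, 35, 35], pivot at index 4


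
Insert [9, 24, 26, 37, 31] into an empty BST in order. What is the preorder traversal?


Root = 9; build tree by BST insertion.
Preorder traversal: [9, 24, 26, 37, 31]


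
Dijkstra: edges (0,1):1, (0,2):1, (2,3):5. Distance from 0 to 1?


Dijkstra from 0:
Distances: {0: 0, 1: 1, 2: 1, 3: 6}
Shortest distance to 1 = 1, path = [0, 1]


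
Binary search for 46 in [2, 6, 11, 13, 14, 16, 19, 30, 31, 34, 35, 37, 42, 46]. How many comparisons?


Search for 46:
[0,13] mid=6 arr[6]=19
[7,13] mid=10 arr[10]=35
[11,13] mid=12 arr[12]=42
[13,13] mid=13 arr[13]=46
Total: 4 comparisons


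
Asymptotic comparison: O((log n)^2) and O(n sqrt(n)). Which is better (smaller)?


polylogarithmic grows slower than n^1.5
O((log n)^2) is asymptotically smaller; O(n sqrt(n)) grows faster


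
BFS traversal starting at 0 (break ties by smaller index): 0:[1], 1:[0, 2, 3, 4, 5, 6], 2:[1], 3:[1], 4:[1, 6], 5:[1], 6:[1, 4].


BFS queue: start with [0]
Visit order: [0, 1, 2, 3, 4, 5, 6]


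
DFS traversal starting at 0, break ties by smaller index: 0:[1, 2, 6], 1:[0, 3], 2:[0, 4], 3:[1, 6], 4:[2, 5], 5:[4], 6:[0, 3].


DFS stack-based: start with [0]
Visit order: [0, 1, 3, 6, 2, 4, 5]


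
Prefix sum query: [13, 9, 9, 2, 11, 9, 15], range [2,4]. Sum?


Prefix sums: [0, 13, 22, 31, 33, 44, 53, 68]
Sum[2..4] = prefix[5] - prefix[2] = 44 - 22 = 22


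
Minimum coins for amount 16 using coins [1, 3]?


dp[0]=0; dp[i]=1+min(dp[i-c] for c in coins)
...dp[11]=5, dp[12]=4, dp[13]=5, dp[14]=6, dp[15]=5, dp[16]=6
Minimum coins for 16 = 6


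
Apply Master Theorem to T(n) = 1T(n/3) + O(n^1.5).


a=1, b=3, c=1.5. log_3(1)=0 < c=1.5. Case 3: O(n^c) = O(n^1.500)
Complexity: O(n^1.500)


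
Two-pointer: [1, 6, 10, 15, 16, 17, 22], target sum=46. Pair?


Two pointers: lo=0, hi=6
No pair sums to 46


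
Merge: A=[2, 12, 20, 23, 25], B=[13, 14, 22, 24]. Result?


Compare heads, take smaller each step.
Merged: [2, 12, 13, 14, 20, 22, 23, 24, 25]


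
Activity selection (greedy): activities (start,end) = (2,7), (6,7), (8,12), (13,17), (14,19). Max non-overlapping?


Greedy: pick earliest-ending, then skip overlaps.
Selected (3 activities): [(2, 7), (8, 12), (13, 17)]


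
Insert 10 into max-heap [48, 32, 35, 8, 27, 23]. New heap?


Append 10: [48, 32, 35, 8, 27, 23, 10]
Bubble up: no swaps needed
Result: [48, 32, 35, 8, 27, 23, 10]


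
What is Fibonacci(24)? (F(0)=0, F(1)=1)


F(n)=F(n-1)+F(n-2)
...F(22)=17711, F(23)=28657, F(24)=46368


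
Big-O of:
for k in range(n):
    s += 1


Per nesting level: O(n) = O(n)
Complexity: O(n)


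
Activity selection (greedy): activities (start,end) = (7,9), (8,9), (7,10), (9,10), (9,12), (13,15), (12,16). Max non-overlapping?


Greedy: pick earliest-ending, then skip overlaps.
Selected (3 activities): [(7, 9), (9, 10), (13, 15)]


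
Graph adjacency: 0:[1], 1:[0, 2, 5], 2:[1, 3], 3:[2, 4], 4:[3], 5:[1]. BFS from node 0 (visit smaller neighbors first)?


BFS queue: start with [0]
Visit order: [0, 1, 2, 5, 3, 4]


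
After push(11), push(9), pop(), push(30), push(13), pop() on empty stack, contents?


push(11) -> [11]
push(9) -> [11, 9]
pop() returns 9 -> [11]
push(30) -> [11, 30]
push(13) -> [11, 30, 13]
pop() returns 13 -> [11, 30]
Final stack (bottom to top): [11, 30]


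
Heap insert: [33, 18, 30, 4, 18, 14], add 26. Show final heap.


Append 26: [33, 18, 30, 4, 18, 14, 26]
Bubble up: no swaps needed
Result: [33, 18, 30, 4, 18, 14, 26]


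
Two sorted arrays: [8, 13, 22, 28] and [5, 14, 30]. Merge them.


Compare heads, take smaller each step.
Merged: [5, 8, 13, 14, 22, 28, 30]


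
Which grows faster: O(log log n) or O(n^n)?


double-logarithmic grows slower than n^n
O(log log n) is asymptotically smaller; O(n^n) grows faster


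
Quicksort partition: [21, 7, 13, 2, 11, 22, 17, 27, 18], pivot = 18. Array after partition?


Elements <= 18 go left of pivot.
Result: [7, 13, 2, 11, 17, 18, 21, 27, 22], pivot at index 5


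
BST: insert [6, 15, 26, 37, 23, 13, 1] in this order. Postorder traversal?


Root = 6; build tree by BST insertion.
Postorder traversal: [1, 13, 23, 37, 26, 15, 6]


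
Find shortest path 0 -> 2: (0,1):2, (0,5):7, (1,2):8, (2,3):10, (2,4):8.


Dijkstra from 0:
Distances: {0: 0, 1: 2, 2: 10, 3: 20, 4: 18, 5: 7}
Shortest distance to 2 = 10, path = [0, 1, 2]


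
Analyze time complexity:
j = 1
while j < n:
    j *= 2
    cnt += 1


Per nesting level: O(log n) = O(log n)
Complexity: O(log n)


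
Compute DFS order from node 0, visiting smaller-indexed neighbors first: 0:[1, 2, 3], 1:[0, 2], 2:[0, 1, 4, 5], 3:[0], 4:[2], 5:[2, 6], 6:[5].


DFS stack-based: start with [0]
Visit order: [0, 1, 2, 4, 5, 6, 3]


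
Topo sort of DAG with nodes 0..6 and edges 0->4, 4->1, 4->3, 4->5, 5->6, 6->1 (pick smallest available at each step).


Kahn's algorithm, process smallest node first
Order: [0, 2, 4, 3, 5, 6, 1]


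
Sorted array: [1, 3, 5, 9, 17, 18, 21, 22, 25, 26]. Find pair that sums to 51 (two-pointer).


Two pointers: lo=0, hi=9
Found pair: (25, 26) summing to 51


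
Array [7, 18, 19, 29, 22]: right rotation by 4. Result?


Right rotate by 4: [18, 19, 29, 22, 7]


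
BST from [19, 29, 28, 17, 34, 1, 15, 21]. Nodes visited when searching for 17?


BST root = 19
Search for 17: compare at each node
Path: [19, 17]


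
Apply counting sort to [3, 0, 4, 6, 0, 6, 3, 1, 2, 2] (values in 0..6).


Count array: [2, 1, 2, 2, 1, 0, 2]
Reconstruct: [0, 0, 1, 2, 2, 3, 3, 4, 6, 6]


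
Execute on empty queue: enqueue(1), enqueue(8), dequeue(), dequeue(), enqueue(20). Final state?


enqueue(1) -> [1]
enqueue(8) -> [1, 8]
dequeue() returns 1 -> [8]
dequeue() returns 8 -> []
enqueue(20) -> [20]
Final queue (front to back): [20]


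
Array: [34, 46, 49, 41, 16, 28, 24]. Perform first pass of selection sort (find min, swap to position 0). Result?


After one pass: [16, 46, 49, 41, 34, 28, 24]


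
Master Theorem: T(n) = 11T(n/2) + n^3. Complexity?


a=11, b=2, c=3. log_2(11)=3.459 > c=3. Case 1: O(n^log_b(a)) = O(n^3.459)
Complexity: O(n^3.459)


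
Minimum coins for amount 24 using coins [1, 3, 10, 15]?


dp[0]=0; dp[i]=1+min(dp[i-c] for c in coins)
...dp[19]=3, dp[20]=2, dp[21]=3, dp[22]=4, dp[23]=3, dp[24]=4
Minimum coins for 24 = 4


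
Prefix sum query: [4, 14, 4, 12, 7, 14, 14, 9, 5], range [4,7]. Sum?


Prefix sums: [0, 4, 18, 22, 34, 41, 55, 69, 78, 83]
Sum[4..7] = prefix[8] - prefix[4] = 78 - 34 = 44


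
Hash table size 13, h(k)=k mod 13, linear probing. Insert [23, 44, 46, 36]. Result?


Insertions: 23->slot 10; 44->slot 5; 46->slot 7; 36->slot 11
Table: [None, None, None, None, None, 44, None, 46, None, None, 23, 36, None]


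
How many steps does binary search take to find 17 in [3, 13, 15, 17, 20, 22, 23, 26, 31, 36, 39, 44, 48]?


Search for 17:
[0,12] mid=6 arr[6]=23
[0,5] mid=2 arr[2]=15
[3,5] mid=4 arr[4]=20
[3,3] mid=3 arr[3]=17
Total: 4 comparisons


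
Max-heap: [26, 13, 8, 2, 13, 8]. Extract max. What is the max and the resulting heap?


Max = 26
Replace root with last, heapify down
Resulting heap: [13, 13, 8, 2, 8]


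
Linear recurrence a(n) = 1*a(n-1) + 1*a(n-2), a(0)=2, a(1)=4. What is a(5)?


Build bottom-up:
...a(3)=10, a(4)=16, a(5)=1*16+1*10=26


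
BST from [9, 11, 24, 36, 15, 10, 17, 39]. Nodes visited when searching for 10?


BST root = 9
Search for 10: compare at each node
Path: [9, 11, 10]


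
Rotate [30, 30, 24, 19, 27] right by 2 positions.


Right rotate by 2: [19, 27, 30, 30, 24]


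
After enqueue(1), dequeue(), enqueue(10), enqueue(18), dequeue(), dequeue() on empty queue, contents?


enqueue(1) -> [1]
dequeue() returns 1 -> []
enqueue(10) -> [10]
enqueue(18) -> [10, 18]
dequeue() returns 10 -> [18]
dequeue() returns 18 -> []
Final queue (front to back): []


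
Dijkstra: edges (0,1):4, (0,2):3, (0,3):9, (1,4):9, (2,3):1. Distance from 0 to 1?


Dijkstra from 0:
Distances: {0: 0, 1: 4, 2: 3, 3: 4, 4: 13}
Shortest distance to 1 = 4, path = [0, 1]


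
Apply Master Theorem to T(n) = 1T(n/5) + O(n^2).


a=1, b=5, c=2. log_5(1)=0 < c=2. Case 3: O(n^c) = O(n^2)
Complexity: O(n^2)


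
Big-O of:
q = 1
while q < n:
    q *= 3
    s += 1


Per nesting level: O(log n) = O(log n)
Complexity: O(log n)


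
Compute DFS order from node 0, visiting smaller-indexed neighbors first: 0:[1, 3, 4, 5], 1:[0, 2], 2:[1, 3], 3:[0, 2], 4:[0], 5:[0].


DFS stack-based: start with [0]
Visit order: [0, 1, 2, 3, 4, 5]


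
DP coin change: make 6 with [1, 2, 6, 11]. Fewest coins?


dp[0]=0; dp[i]=1+min(dp[i-c] for c in coins)
...dp[1]=1, dp[2]=1, dp[3]=2, dp[4]=2, dp[5]=3, dp[6]=1
Minimum coins for 6 = 1


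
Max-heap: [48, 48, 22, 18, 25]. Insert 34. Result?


Append 34: [48, 48, 22, 18, 25, 34]
Bubble up: swap idx 5(34) with idx 2(22)
Result: [48, 48, 34, 18, 25, 22]


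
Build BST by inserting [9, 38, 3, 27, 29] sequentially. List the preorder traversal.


Root = 9; build tree by BST insertion.
Preorder traversal: [9, 3, 38, 27, 29]


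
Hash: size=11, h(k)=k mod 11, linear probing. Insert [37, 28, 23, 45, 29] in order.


Insertions: 37->slot 4; 28->slot 6; 23->slot 1; 45->slot 2; 29->slot 7
Table: [None, 23, 45, None, 37, None, 28, 29, None, None, None]


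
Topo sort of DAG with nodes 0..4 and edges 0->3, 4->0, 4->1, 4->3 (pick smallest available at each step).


Kahn's algorithm, process smallest node first
Order: [2, 4, 0, 1, 3]


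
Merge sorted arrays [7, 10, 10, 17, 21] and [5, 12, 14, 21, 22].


Compare heads, take smaller each step.
Merged: [5, 7, 10, 10, 12, 14, 17, 21, 21, 22]


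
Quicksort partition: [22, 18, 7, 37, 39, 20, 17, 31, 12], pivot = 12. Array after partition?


Elements <= 12 go left of pivot.
Result: [7, 12, 22, 37, 39, 20, 17, 31, 18], pivot at index 1


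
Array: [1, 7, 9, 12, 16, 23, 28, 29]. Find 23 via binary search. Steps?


Search for 23:
[0,7] mid=3 arr[3]=12
[4,7] mid=5 arr[5]=23
Total: 2 comparisons


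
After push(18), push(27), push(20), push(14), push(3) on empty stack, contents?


push(18) -> [18]
push(27) -> [18, 27]
push(20) -> [18, 27, 20]
push(14) -> [18, 27, 20, 14]
push(3) -> [18, 27, 20, 14, 3]
Final stack (bottom to top): [18, 27, 20, 14, 3]


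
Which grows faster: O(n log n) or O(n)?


linear grows slower than linearithmic
O(n) is asymptotically smaller; O(n log n) grows faster


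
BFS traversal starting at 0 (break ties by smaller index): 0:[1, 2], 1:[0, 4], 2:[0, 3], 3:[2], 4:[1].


BFS queue: start with [0]
Visit order: [0, 1, 2, 4, 3]


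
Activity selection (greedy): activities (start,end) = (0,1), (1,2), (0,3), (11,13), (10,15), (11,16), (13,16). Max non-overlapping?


Greedy: pick earliest-ending, then skip overlaps.
Selected (4 activities): [(0, 1), (1, 2), (11, 13), (13, 16)]


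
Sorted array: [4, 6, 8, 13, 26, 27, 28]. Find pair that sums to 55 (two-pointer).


Two pointers: lo=0, hi=6
Found pair: (27, 28) summing to 55


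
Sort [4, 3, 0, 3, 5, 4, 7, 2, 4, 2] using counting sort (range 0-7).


Count array: [1, 0, 2, 2, 3, 1, 0, 1]
Reconstruct: [0, 2, 2, 3, 3, 4, 4, 4, 5, 7]


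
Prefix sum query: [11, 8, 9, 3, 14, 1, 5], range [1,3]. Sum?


Prefix sums: [0, 11, 19, 28, 31, 45, 46, 51]
Sum[1..3] = prefix[4] - prefix[1] = 31 - 11 = 20


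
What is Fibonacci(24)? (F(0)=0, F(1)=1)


F(n)=F(n-1)+F(n-2)
...F(22)=17711, F(23)=28657, F(24)=46368


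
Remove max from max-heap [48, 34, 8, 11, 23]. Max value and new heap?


Max = 48
Replace root with last, heapify down
Resulting heap: [34, 23, 8, 11]


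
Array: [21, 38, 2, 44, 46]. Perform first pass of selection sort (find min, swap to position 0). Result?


After one pass: [2, 38, 21, 44, 46]


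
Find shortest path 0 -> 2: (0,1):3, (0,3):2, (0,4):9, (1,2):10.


Dijkstra from 0:
Distances: {0: 0, 1: 3, 2: 13, 3: 2, 4: 9}
Shortest distance to 2 = 13, path = [0, 1, 2]


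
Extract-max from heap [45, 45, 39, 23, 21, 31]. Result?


Max = 45
Replace root with last, heapify down
Resulting heap: [45, 31, 39, 23, 21]


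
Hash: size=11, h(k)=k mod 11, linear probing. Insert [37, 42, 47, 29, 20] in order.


Insertions: 37->slot 4; 42->slot 9; 47->slot 3; 29->slot 7; 20->slot 10
Table: [None, None, None, 47, 37, None, None, 29, None, 42, 20]


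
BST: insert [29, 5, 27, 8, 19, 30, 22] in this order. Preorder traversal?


Root = 29; build tree by BST insertion.
Preorder traversal: [29, 5, 27, 8, 19, 22, 30]


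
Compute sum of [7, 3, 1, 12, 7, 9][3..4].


Prefix sums: [0, 7, 10, 11, 23, 30, 39]
Sum[3..4] = prefix[5] - prefix[3] = 30 - 11 = 19


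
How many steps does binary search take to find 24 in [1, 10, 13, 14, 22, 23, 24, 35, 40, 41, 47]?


Search for 24:
[0,10] mid=5 arr[5]=23
[6,10] mid=8 arr[8]=40
[6,7] mid=6 arr[6]=24
Total: 3 comparisons


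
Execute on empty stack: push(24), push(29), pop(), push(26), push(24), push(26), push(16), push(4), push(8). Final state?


push(24) -> [24]
push(29) -> [24, 29]
pop() returns 29 -> [24]
push(26) -> [24, 26]
push(24) -> [24, 26, 24]
push(26) -> [24, 26, 24, 26]
push(16) -> [24, 26, 24, 26, 16]
push(4) -> [24, 26, 24, 26, 16, 4]
push(8) -> [24, 26, 24, 26, 16, 4, 8]
Final stack (bottom to top): [24, 26, 24, 26, 16, 4, 8]


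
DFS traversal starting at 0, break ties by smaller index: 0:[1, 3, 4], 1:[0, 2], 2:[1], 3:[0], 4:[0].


DFS stack-based: start with [0]
Visit order: [0, 1, 2, 3, 4]


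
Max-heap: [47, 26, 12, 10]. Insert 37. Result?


Append 37: [47, 26, 12, 10, 37]
Bubble up: swap idx 4(37) with idx 1(26)
Result: [47, 37, 12, 10, 26]


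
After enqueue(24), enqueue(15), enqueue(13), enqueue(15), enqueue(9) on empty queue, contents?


enqueue(24) -> [24]
enqueue(15) -> [24, 15]
enqueue(13) -> [24, 15, 13]
enqueue(15) -> [24, 15, 13, 15]
enqueue(9) -> [24, 15, 13, 15, 9]
Final queue (front to back): [24, 15, 13, 15, 9]


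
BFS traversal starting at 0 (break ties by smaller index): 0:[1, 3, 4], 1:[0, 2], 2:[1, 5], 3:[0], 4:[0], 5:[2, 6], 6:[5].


BFS queue: start with [0]
Visit order: [0, 1, 3, 4, 2, 5, 6]


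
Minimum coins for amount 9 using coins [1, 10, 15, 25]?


dp[0]=0; dp[i]=1+min(dp[i-c] for c in coins)
...dp[4]=4, dp[5]=5, dp[6]=6, dp[7]=7, dp[8]=8, dp[9]=9
Minimum coins for 9 = 9


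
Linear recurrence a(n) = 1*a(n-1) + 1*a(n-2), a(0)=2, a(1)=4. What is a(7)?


Build bottom-up:
...a(5)=26, a(6)=42, a(7)=1*42+1*26=68


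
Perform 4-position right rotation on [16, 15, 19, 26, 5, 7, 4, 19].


Right rotate by 4: [5, 7, 4, 19, 16, 15, 19, 26]


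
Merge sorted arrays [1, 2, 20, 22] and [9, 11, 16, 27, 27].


Compare heads, take smaller each step.
Merged: [1, 2, 9, 11, 16, 20, 22, 27, 27]


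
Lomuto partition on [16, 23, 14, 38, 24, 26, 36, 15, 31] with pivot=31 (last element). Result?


Elements <= 31 go left of pivot.
Result: [16, 23, 14, 24, 26, 15, 31, 38, 36], pivot at index 6


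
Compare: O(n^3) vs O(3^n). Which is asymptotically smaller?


cubic grows slower than exponential (base 3)
O(n^3) is asymptotically smaller; O(3^n) grows faster


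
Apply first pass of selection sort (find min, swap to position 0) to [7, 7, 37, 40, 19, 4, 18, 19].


After one pass: [4, 7, 37, 40, 19, 7, 18, 19]


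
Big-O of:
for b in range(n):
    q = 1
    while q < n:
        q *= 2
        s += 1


Per nesting level: O(n) * O(log n) = O(n log n)
Complexity: O(n log n)


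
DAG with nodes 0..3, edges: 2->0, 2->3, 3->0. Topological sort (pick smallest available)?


Kahn's algorithm, process smallest node first
Order: [1, 2, 3, 0]


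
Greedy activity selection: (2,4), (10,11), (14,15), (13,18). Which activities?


Greedy: pick earliest-ending, then skip overlaps.
Selected (3 activities): [(2, 4), (10, 11), (14, 15)]


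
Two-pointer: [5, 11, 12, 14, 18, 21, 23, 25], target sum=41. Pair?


Two pointers: lo=0, hi=7
Found pair: (18, 23) summing to 41


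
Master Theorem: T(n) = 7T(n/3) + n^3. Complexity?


a=7, b=3, c=3. log_3(7)=1.771 < c=3. Case 3: O(n^c) = O(n^3)
Complexity: O(n^3)


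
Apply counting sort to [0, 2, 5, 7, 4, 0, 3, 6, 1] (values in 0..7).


Count array: [2, 1, 1, 1, 1, 1, 1, 1]
Reconstruct: [0, 0, 1, 2, 3, 4, 5, 6, 7]


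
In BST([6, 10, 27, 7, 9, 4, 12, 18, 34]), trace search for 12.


BST root = 6
Search for 12: compare at each node
Path: [6, 10, 27, 12]


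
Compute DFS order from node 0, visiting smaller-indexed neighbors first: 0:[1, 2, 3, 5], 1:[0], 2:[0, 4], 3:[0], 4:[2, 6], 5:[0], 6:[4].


DFS stack-based: start with [0]
Visit order: [0, 1, 2, 4, 6, 3, 5]


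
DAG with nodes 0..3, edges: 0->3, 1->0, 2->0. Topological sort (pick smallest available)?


Kahn's algorithm, process smallest node first
Order: [1, 2, 0, 3]


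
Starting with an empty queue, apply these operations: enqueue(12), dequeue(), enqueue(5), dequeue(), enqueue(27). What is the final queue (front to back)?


enqueue(12) -> [12]
dequeue() returns 12 -> []
enqueue(5) -> [5]
dequeue() returns 5 -> []
enqueue(27) -> [27]
Final queue (front to back): [27]


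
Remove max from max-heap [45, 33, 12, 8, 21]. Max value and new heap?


Max = 45
Replace root with last, heapify down
Resulting heap: [33, 21, 12, 8]


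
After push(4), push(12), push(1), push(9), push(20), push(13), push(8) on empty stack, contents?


push(4) -> [4]
push(12) -> [4, 12]
push(1) -> [4, 12, 1]
push(9) -> [4, 12, 1, 9]
push(20) -> [4, 12, 1, 9, 20]
push(13) -> [4, 12, 1, 9, 20, 13]
push(8) -> [4, 12, 1, 9, 20, 13, 8]
Final stack (bottom to top): [4, 12, 1, 9, 20, 13, 8]


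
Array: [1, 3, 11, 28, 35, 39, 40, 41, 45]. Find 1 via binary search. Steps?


Search for 1:
[0,8] mid=4 arr[4]=35
[0,3] mid=1 arr[1]=3
[0,0] mid=0 arr[0]=1
Total: 3 comparisons


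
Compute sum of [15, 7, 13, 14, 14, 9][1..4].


Prefix sums: [0, 15, 22, 35, 49, 63, 72]
Sum[1..4] = prefix[5] - prefix[1] = 63 - 15 = 48


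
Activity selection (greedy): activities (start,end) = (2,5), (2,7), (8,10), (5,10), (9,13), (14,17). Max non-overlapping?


Greedy: pick earliest-ending, then skip overlaps.
Selected (3 activities): [(2, 5), (8, 10), (14, 17)]


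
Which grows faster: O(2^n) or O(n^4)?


quartic grows slower than exponential
O(n^4) is asymptotically smaller; O(2^n) grows faster


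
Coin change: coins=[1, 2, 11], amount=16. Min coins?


dp[0]=0; dp[i]=1+min(dp[i-c] for c in coins)
...dp[11]=1, dp[12]=2, dp[13]=2, dp[14]=3, dp[15]=3, dp[16]=4
Minimum coins for 16 = 4


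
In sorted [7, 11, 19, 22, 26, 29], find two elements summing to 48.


Two pointers: lo=0, hi=5
Found pair: (19, 29) summing to 48


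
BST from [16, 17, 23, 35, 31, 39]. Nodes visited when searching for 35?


BST root = 16
Search for 35: compare at each node
Path: [16, 17, 23, 35]


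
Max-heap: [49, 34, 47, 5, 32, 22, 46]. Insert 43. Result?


Append 43: [49, 34, 47, 5, 32, 22, 46, 43]
Bubble up: swap idx 7(43) with idx 3(5); swap idx 3(43) with idx 1(34)
Result: [49, 43, 47, 34, 32, 22, 46, 5]


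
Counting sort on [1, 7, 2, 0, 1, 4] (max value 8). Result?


Count array: [1, 2, 1, 0, 1, 0, 0, 1, 0]
Reconstruct: [0, 1, 1, 2, 4, 7]


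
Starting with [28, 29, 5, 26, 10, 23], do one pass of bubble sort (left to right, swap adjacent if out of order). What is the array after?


After one pass: [28, 5, 26, 10, 23, 29]


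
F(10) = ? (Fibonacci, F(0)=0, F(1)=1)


F(n)=F(n-1)+F(n-2)
...F(8)=21, F(9)=34, F(10)=55


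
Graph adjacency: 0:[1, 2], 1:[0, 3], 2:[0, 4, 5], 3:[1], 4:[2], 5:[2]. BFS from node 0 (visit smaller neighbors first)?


BFS queue: start with [0]
Visit order: [0, 1, 2, 3, 4, 5]


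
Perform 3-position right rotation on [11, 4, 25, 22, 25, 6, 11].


Right rotate by 3: [25, 6, 11, 11, 4, 25, 22]


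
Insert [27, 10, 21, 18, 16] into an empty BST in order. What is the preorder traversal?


Root = 27; build tree by BST insertion.
Preorder traversal: [27, 10, 21, 18, 16]


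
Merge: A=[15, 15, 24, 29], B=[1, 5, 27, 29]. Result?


Compare heads, take smaller each step.
Merged: [1, 5, 15, 15, 24, 27, 29, 29]


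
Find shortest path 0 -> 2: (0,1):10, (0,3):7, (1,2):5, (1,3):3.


Dijkstra from 0:
Distances: {0: 0, 1: 10, 2: 15, 3: 7}
Shortest distance to 2 = 15, path = [0, 1, 2]


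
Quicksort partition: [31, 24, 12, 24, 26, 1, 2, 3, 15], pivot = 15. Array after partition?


Elements <= 15 go left of pivot.
Result: [12, 1, 2, 3, 15, 24, 31, 24, 26], pivot at index 4


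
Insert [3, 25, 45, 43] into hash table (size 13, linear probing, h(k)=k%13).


Insertions: 3->slot 3; 25->slot 12; 45->slot 6; 43->slot 4
Table: [None, None, None, 3, 43, None, 45, None, None, None, None, None, 25]


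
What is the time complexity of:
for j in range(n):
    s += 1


Per nesting level: O(n) = O(n)
Complexity: O(n)


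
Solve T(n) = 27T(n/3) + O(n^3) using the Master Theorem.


a=27, b=3, c=3. log_3(27)=3 = c=3. Case 2: O(n^c log n) = O(n^3 log n)
Complexity: O(n^3 log n)


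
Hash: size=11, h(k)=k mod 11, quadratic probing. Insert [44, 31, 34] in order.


Insertions: 44->slot 0; 31->slot 9; 34->slot 1
Table: [44, 34, None, None, None, None, None, None, None, 31, None]


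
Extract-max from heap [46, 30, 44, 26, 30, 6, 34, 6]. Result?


Max = 46
Replace root with last, heapify down
Resulting heap: [44, 30, 34, 26, 30, 6, 6]


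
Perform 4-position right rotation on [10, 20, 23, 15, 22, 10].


Right rotate by 4: [23, 15, 22, 10, 10, 20]


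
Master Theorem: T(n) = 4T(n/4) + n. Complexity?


a=4, b=4, c=1. log_4(4)=1 = c=1. Case 2: O(n^c log n) = O(n log n)
Complexity: O(n log n)


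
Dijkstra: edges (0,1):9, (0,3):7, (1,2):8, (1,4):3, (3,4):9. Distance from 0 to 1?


Dijkstra from 0:
Distances: {0: 0, 1: 9, 2: 17, 3: 7, 4: 12}
Shortest distance to 1 = 9, path = [0, 1]


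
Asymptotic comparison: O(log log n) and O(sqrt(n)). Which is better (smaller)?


double-logarithmic grows slower than sublinear
O(log log n) is asymptotically smaller; O(sqrt(n)) grows faster


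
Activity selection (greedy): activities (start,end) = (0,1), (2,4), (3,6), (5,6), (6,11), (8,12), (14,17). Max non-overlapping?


Greedy: pick earliest-ending, then skip overlaps.
Selected (5 activities): [(0, 1), (2, 4), (5, 6), (6, 11), (14, 17)]


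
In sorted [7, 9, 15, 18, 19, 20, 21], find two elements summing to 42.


Two pointers: lo=0, hi=6
No pair sums to 42


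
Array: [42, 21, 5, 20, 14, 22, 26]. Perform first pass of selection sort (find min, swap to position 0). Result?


After one pass: [5, 21, 42, 20, 14, 22, 26]


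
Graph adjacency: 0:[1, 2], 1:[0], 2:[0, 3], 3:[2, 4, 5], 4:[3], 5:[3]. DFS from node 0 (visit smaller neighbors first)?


DFS stack-based: start with [0]
Visit order: [0, 1, 2, 3, 4, 5]


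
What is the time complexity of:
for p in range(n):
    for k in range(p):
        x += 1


Per nesting level: O(n) * O(n) [triangular over p] = O(n^2)
Complexity: O(n^2)


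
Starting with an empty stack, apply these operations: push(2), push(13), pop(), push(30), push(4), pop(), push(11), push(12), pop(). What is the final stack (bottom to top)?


push(2) -> [2]
push(13) -> [2, 13]
pop() returns 13 -> [2]
push(30) -> [2, 30]
push(4) -> [2, 30, 4]
pop() returns 4 -> [2, 30]
push(11) -> [2, 30, 11]
push(12) -> [2, 30, 11, 12]
pop() returns 12 -> [2, 30, 11]
Final stack (bottom to top): [2, 30, 11]


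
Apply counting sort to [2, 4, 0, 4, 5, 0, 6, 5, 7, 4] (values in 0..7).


Count array: [2, 0, 1, 0, 3, 2, 1, 1]
Reconstruct: [0, 0, 2, 4, 4, 4, 5, 5, 6, 7]


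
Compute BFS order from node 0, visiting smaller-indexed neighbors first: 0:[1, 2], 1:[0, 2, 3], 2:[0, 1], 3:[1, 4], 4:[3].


BFS queue: start with [0]
Visit order: [0, 1, 2, 3, 4]


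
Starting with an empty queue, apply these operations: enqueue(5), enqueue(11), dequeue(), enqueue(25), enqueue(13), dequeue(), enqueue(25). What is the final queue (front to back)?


enqueue(5) -> [5]
enqueue(11) -> [5, 11]
dequeue() returns 5 -> [11]
enqueue(25) -> [11, 25]
enqueue(13) -> [11, 25, 13]
dequeue() returns 11 -> [25, 13]
enqueue(25) -> [25, 13, 25]
Final queue (front to back): [25, 13, 25]


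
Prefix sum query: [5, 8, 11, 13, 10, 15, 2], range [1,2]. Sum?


Prefix sums: [0, 5, 13, 24, 37, 47, 62, 64]
Sum[1..2] = prefix[3] - prefix[1] = 24 - 5 = 19


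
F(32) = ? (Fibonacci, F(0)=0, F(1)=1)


F(n)=F(n-1)+F(n-2)
...F(30)=832040, F(31)=1346269, F(32)=2178309


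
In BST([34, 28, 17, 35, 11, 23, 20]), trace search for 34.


BST root = 34
Search for 34: compare at each node
Path: [34]


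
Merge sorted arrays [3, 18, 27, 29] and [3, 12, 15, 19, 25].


Compare heads, take smaller each step.
Merged: [3, 3, 12, 15, 18, 19, 25, 27, 29]


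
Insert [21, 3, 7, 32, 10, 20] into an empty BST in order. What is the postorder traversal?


Root = 21; build tree by BST insertion.
Postorder traversal: [20, 10, 7, 3, 32, 21]


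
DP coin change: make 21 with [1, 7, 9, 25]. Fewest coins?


dp[0]=0; dp[i]=1+min(dp[i-c] for c in coins)
...dp[16]=2, dp[17]=3, dp[18]=2, dp[19]=3, dp[20]=4, dp[21]=3
Minimum coins for 21 = 3


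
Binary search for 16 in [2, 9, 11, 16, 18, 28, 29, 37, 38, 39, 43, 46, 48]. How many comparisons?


Search for 16:
[0,12] mid=6 arr[6]=29
[0,5] mid=2 arr[2]=11
[3,5] mid=4 arr[4]=18
[3,3] mid=3 arr[3]=16
Total: 4 comparisons


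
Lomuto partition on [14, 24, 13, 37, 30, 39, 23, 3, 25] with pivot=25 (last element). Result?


Elements <= 25 go left of pivot.
Result: [14, 24, 13, 23, 3, 25, 37, 30, 39], pivot at index 5


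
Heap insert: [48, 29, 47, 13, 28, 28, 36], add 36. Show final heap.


Append 36: [48, 29, 47, 13, 28, 28, 36, 36]
Bubble up: swap idx 7(36) with idx 3(13); swap idx 3(36) with idx 1(29)
Result: [48, 36, 47, 29, 28, 28, 36, 13]


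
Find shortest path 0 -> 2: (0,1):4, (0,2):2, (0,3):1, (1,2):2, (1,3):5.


Dijkstra from 0:
Distances: {0: 0, 1: 4, 2: 2, 3: 1}
Shortest distance to 2 = 2, path = [0, 2]


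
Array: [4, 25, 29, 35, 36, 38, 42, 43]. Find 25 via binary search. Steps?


Search for 25:
[0,7] mid=3 arr[3]=35
[0,2] mid=1 arr[1]=25
Total: 2 comparisons


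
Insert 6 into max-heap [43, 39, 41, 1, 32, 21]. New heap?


Append 6: [43, 39, 41, 1, 32, 21, 6]
Bubble up: no swaps needed
Result: [43, 39, 41, 1, 32, 21, 6]


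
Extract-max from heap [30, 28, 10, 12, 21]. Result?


Max = 30
Replace root with last, heapify down
Resulting heap: [28, 21, 10, 12]


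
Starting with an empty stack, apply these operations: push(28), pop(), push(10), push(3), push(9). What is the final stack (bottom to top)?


push(28) -> [28]
pop() returns 28 -> []
push(10) -> [10]
push(3) -> [10, 3]
push(9) -> [10, 3, 9]
Final stack (bottom to top): [10, 3, 9]


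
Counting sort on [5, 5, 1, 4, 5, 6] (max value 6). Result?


Count array: [0, 1, 0, 0, 1, 3, 1]
Reconstruct: [1, 4, 5, 5, 5, 6]


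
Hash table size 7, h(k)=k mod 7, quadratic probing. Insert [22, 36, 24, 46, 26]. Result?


Insertions: 22->slot 1; 36->slot 2; 24->slot 3; 46->slot 4; 26->slot 5
Table: [None, 22, 36, 24, 46, 26, None]


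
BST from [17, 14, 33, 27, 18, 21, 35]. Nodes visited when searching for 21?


BST root = 17
Search for 21: compare at each node
Path: [17, 33, 27, 18, 21]


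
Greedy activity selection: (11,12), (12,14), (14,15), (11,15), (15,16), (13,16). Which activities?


Greedy: pick earliest-ending, then skip overlaps.
Selected (4 activities): [(11, 12), (12, 14), (14, 15), (15, 16)]


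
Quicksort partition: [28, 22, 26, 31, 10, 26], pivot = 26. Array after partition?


Elements <= 26 go left of pivot.
Result: [22, 26, 10, 26, 28, 31], pivot at index 3


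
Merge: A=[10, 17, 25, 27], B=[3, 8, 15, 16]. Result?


Compare heads, take smaller each step.
Merged: [3, 8, 10, 15, 16, 17, 25, 27]


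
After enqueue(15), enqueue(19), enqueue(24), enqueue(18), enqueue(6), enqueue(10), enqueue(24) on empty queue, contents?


enqueue(15) -> [15]
enqueue(19) -> [15, 19]
enqueue(24) -> [15, 19, 24]
enqueue(18) -> [15, 19, 24, 18]
enqueue(6) -> [15, 19, 24, 18, 6]
enqueue(10) -> [15, 19, 24, 18, 6, 10]
enqueue(24) -> [15, 19, 24, 18, 6, 10, 24]
Final queue (front to back): [15, 19, 24, 18, 6, 10, 24]


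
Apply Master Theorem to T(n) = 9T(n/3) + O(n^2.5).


a=9, b=3, c=2.5. log_3(9)=2 < c=2.5. Case 3: O(n^c) = O(n^2.500)
Complexity: O(n^2.500)


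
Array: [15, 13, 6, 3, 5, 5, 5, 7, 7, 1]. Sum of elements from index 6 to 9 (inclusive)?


Prefix sums: [0, 15, 28, 34, 37, 42, 47, 52, 59, 66, 67]
Sum[6..9] = prefix[10] - prefix[6] = 67 - 47 = 20


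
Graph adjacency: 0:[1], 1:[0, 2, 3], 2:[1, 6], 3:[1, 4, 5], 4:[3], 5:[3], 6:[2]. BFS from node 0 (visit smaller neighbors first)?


BFS queue: start with [0]
Visit order: [0, 1, 2, 3, 6, 4, 5]


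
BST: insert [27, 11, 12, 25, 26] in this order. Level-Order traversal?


Root = 27; build tree by BST insertion.
Level-Order traversal: [27, 11, 12, 25, 26]


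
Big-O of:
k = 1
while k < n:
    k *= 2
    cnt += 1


Per nesting level: O(log n) = O(log n)
Complexity: O(log n)


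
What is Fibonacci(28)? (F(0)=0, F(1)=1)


F(n)=F(n-1)+F(n-2)
...F(26)=121393, F(27)=196418, F(28)=317811


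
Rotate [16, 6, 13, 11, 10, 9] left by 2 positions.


Left rotate by 2: [13, 11, 10, 9, 16, 6]


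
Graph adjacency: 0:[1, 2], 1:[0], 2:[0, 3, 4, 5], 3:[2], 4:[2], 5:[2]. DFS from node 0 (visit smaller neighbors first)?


DFS stack-based: start with [0]
Visit order: [0, 1, 2, 3, 4, 5]


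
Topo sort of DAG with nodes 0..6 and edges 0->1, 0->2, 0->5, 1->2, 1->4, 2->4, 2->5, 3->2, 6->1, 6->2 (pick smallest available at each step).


Kahn's algorithm, process smallest node first
Order: [0, 3, 6, 1, 2, 4, 5]


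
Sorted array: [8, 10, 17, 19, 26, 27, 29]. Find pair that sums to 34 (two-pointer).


Two pointers: lo=0, hi=6
Found pair: (8, 26) summing to 34


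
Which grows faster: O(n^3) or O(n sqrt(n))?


n^1.5 grows slower than cubic
O(n sqrt(n)) is asymptotically smaller; O(n^3) grows faster


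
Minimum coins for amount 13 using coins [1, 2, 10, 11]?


dp[0]=0; dp[i]=1+min(dp[i-c] for c in coins)
...dp[8]=4, dp[9]=5, dp[10]=1, dp[11]=1, dp[12]=2, dp[13]=2
Minimum coins for 13 = 2


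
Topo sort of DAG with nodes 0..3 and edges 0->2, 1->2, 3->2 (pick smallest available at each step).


Kahn's algorithm, process smallest node first
Order: [0, 1, 3, 2]


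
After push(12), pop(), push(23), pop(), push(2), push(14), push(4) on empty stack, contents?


push(12) -> [12]
pop() returns 12 -> []
push(23) -> [23]
pop() returns 23 -> []
push(2) -> [2]
push(14) -> [2, 14]
push(4) -> [2, 14, 4]
Final stack (bottom to top): [2, 14, 4]


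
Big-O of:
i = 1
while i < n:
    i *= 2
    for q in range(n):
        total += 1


Per nesting level: O(log n) * O(n) = O(n log n)
Complexity: O(n log n)


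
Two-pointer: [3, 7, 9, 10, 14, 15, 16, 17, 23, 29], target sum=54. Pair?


Two pointers: lo=0, hi=9
No pair sums to 54


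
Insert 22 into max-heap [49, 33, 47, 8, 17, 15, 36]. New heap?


Append 22: [49, 33, 47, 8, 17, 15, 36, 22]
Bubble up: swap idx 7(22) with idx 3(8)
Result: [49, 33, 47, 22, 17, 15, 36, 8]


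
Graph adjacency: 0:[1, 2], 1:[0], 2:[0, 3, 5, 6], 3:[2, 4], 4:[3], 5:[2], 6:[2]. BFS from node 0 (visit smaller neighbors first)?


BFS queue: start with [0]
Visit order: [0, 1, 2, 3, 5, 6, 4]


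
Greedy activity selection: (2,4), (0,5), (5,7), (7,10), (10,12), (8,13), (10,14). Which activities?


Greedy: pick earliest-ending, then skip overlaps.
Selected (4 activities): [(2, 4), (5, 7), (7, 10), (10, 12)]


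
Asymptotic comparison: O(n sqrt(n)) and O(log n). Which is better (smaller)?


logarithmic grows slower than n^1.5
O(log n) is asymptotically smaller; O(n sqrt(n)) grows faster


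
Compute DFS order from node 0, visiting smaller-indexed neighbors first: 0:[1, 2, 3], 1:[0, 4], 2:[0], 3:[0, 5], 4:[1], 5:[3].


DFS stack-based: start with [0]
Visit order: [0, 1, 4, 2, 3, 5]


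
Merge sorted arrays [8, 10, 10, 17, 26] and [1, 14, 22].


Compare heads, take smaller each step.
Merged: [1, 8, 10, 10, 14, 17, 22, 26]
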